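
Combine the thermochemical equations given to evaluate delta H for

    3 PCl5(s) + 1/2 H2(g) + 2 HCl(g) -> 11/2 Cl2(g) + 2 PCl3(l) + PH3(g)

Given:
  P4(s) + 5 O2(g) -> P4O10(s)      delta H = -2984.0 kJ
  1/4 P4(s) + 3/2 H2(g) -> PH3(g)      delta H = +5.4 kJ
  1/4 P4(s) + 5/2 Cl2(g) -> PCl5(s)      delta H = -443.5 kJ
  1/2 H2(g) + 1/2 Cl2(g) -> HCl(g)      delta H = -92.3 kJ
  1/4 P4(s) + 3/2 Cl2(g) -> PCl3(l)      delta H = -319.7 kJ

delta H = 881.1 kJ

equation 1: not needed.
equation 2 as written: +5.4 kJ
equation 3 reversed and × 3: (-3)·(-443.5) = +1330.5 kJ
equation 4 reversed and × 2: (-2)·(-92.3) = +184.6 kJ
equation 5 × 2: (2)·(-319.7) = -639.4 kJ
delta H = (+5.4) + (+1330.5) + (+184.6) + (-639.4) = 881.1 kJ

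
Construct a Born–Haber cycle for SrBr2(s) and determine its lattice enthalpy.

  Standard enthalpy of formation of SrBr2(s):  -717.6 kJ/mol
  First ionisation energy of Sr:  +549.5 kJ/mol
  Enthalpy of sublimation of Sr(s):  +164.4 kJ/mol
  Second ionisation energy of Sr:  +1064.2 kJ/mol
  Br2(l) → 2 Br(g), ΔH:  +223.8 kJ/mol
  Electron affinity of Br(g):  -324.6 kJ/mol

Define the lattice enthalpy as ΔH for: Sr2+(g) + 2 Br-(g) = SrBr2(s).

U = -2070.3 kJ/mol

ΔHf° = 1·ΔHsub + 1·(ΣIE) + 1·D(Br2) + 2·EA + U
-717.6 = 1·(+164.4) + 1·(+1613.7) + 1·(+223.8) + 2·(-324.6) + U
U = -717.6 − (+1352.7) = -2070.3 kJ/mol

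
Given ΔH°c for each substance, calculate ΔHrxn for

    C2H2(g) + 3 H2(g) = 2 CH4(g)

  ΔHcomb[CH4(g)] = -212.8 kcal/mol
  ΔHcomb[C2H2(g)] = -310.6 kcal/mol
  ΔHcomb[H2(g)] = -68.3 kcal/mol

Using ΔH = Σ nΔHc°(reactants) − Σ nΔHc°(products):
= [1·(-310.6) + 3·(-68.3)] − [2·(-212.8)]
= -89.9 kcal/mol

ΔHrxn = -89.9 kcal/mol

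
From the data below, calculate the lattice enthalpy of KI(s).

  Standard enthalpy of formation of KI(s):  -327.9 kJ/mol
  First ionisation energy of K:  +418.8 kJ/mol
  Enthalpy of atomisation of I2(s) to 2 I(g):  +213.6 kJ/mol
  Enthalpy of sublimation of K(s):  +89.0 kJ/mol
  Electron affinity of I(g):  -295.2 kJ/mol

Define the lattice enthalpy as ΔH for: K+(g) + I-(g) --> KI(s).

U = -647.3 kJ/mol

ΔHf° = 1·ΔHsub + 1·(ΣIE) + 1/2·D(I2) + 1·EA + U
-327.9 = 1·(+89.0) + 1·(+418.8) + 1/2·(+213.6) + 1·(-295.2) + U
U = -327.9 − (+319.4) = -647.3 kJ/mol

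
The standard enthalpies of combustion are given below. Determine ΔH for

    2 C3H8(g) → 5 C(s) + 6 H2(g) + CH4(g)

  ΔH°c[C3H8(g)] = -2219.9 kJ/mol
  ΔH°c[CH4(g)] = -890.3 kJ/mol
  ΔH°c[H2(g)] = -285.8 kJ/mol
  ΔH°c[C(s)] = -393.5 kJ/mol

With combustion enthalpies, reactants minus products:
= [2·(-2219.9)] − [5·(-393.5) + 6·(-285.8) + 1·(-890.3)]
= 132.8 kJ/mol

ΔH = 132.8 kJ/mol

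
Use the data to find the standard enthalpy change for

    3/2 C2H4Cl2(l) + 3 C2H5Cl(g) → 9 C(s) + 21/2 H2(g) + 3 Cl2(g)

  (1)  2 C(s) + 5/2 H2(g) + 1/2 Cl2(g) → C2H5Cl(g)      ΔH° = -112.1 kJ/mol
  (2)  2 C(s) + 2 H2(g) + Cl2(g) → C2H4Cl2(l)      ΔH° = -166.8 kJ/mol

(1) reversed and × 3: (-3)·(-112.1) = +336.3 kJ/mol
(2) reversed and × 3/2: (-3/2)·(-166.8) = +250.2 kJ/mol
Summing the manipulated equations, ΔH° = (+336.3) + (+250.2) = 586.5 kJ/mol

ΔH° = 586.5 kJ/mol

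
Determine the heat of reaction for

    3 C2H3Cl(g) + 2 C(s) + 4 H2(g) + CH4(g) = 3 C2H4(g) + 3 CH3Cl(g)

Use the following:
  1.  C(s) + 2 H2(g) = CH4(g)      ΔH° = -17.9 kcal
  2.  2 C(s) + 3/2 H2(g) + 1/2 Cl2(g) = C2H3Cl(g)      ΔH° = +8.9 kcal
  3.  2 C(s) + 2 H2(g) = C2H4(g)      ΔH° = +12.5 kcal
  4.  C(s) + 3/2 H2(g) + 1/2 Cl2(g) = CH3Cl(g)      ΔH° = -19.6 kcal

ΔH° = -30.1 kcal

eq. 1 reversed (CH4(g) must end up as a reactant): +17.9 kcal
eq. 2 reversed and × 3 (reverse to put C2H3Cl(g) on the reactant side; ×3 to match 3 C2H3Cl(g) in the target): (-3)·(+8.9) = -26.7 kcal
eq. 3 × 3 (×3 to match 3 C2H4(g) in the target): (3)·(+12.5) = +37.5 kcal
eq. 4 × 3 (×3 to match 3 CH3Cl(g) in the target): (3)·(-19.6) = -58.8 kcal
ΔH° = (-1)·(-17.9) + (-3)·(+8.9) + (3)·(+12.5) + (3)·(-19.6) = -30.1 kcal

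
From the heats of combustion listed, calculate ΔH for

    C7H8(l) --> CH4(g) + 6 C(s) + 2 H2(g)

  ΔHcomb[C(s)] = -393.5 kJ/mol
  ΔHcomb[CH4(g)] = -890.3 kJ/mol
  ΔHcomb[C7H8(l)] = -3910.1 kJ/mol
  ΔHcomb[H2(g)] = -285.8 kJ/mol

ΔH = -87.2 kJ/mol

With combustion enthalpies, reactants minus products:
= [1·(-3910.1)] − [1·(-890.3) + 6·(-393.5) + 2·(-285.8)]
= -87.2 kJ/mol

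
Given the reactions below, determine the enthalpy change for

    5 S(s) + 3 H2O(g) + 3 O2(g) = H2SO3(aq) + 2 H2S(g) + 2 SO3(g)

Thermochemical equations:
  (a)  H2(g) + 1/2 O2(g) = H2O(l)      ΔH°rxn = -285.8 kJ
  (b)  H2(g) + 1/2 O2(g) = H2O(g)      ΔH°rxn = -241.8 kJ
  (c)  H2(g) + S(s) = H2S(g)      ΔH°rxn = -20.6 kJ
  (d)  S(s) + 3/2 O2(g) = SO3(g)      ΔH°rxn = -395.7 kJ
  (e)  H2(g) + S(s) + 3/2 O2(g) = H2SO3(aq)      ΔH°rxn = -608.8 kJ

(a): not needed (H2O(l) appears nowhere else).
(b) reversed and × 3 (H2O(g) must end up as a reactant; scale by 3 for the 3 H2O(g)): (-3)·(-241.8) = +725.4 kJ
(c) × 2 (scale by 2 for the 2 H2S(g)): (2)·(-20.6) = -41.2 kJ
(d) × 2 (scale by 2 for the 2 SO3(g)): (2)·(-395.7) = -791.4 kJ
(e) as written (H2SO3(aq) already on the product side): -608.8 kJ
By Hess's law, ΔH°rxn = (-3)·(-241.8) + (2)·(-20.6) + (2)·(-395.7) + (1)·(-608.8) = -716.0 kJ

ΔH°rxn = -716.0 kJ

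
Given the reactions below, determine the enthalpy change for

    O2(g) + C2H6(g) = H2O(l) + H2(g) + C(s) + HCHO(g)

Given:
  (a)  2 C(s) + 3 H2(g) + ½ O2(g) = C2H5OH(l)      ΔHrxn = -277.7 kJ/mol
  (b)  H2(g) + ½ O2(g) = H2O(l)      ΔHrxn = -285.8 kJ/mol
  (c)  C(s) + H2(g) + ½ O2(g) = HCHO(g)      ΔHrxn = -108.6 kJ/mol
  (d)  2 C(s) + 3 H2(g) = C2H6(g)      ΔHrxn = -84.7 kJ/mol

(a): not needed.
(b) as written: -285.8 kJ/mol
(c) as written: -108.6 kJ/mol
(d) reversed: +84.7 kJ/mol
By Hess's law, ΔHrxn = (1)·(-285.8) + (1)·(-108.6) + (-1)·(-84.7) = -309.7 kJ/mol

ΔHrxn = -309.7 kJ/mol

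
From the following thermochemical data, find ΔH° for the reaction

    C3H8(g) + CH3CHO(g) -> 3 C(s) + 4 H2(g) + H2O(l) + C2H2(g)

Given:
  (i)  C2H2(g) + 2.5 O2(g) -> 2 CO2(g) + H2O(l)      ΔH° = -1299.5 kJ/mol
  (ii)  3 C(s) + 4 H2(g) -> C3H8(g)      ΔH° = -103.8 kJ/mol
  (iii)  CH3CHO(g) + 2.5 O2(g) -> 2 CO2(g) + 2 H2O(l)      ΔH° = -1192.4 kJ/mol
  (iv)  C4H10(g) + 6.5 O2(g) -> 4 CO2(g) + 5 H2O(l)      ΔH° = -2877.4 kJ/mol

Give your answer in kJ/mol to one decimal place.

(i) reversed (C2H2(g) must end up as a product): +1299.5 kJ/mol
(ii) reversed (reverse to put C3H8(g) on the reactant side): +103.8 kJ/mol
(iii) as written (CH3CHO(g) already on the reactant side): -1192.4 kJ/mol
(iv): not needed (C4H10(g) appears nowhere else).
ΔH° = (+1299.5) + (+103.8) + (-1192.4) = 210.9 kJ/mol

ΔH° = 210.9 kJ/mol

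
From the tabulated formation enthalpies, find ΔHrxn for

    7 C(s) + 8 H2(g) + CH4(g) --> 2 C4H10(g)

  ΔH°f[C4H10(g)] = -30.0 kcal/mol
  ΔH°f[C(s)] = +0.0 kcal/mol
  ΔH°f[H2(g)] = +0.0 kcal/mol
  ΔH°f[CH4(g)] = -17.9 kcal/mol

Products: 2·(-30.0) = -60.0
Reactants: 7·(+0.0) + 8·(+0.0) + 1·(-17.9) = -17.9
ΔHrxn = (-60.0) − (-17.9) = -42.1 kcal/mol

ΔHrxn = -42.1 kcal/mol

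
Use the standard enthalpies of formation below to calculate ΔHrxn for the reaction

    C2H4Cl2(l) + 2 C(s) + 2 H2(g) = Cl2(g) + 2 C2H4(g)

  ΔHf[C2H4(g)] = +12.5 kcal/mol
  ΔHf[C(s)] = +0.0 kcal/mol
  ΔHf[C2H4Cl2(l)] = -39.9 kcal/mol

ΔHrxn = 64.9 kcal/mol

ΔH°rxn = Σ nΔHf°(products) − Σ nΔHf°(reactants).
Products: 1·(+0.0) + 2·(+12.5) = +25.0
Reactants: 1·(-39.9) + 2·(+0.0) + 2·(+0.0) = -39.9
ΔHrxn = (+25.0) − (-39.9) = 64.9 kcal/mol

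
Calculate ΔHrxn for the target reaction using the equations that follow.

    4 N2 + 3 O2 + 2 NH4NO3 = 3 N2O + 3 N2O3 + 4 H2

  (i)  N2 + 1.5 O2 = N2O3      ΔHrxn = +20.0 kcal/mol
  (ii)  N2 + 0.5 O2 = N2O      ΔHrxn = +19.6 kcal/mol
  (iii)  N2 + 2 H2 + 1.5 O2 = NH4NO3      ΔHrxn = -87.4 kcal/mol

(i) × 3 (scale by 3 for the 3 N2O3): (3)·(+20.0) = +60.0 kcal/mol
(ii) × 3 (×3 to match 3 N2O in the target): (3)·(+19.6) = +58.8 kcal/mol
(iii) reversed and × 2 (reverse to put NH4NO3 on the reactant side; scale by 2 for the 2 NH4NO3): (-2)·(-87.4) = +174.8 kcal/mol
ΔHrxn = (+60.0) + (+58.8) + (+174.8) = 293.6 kcal/mol

ΔHrxn = 293.6 kcal/mol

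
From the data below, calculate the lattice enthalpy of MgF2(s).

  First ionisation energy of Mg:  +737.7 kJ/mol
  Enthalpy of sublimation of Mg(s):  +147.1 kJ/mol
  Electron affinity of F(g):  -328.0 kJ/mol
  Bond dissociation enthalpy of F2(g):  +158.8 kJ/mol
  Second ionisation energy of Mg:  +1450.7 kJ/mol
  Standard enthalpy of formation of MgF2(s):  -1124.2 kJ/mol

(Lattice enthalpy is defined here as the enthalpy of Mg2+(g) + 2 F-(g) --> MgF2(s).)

ΔHf° = 1·ΔHsub + 1·(ΣIE) + 1·D(F2) + 2·EA + U
-1124.2 = 1·(+147.1) + 1·(+2188.4) + 1·(+158.8) + 2·(-328.0) + U
U = -1124.2 − (+1838.3) = -2962.5 kJ/mol

U = -2962.5 kJ/mol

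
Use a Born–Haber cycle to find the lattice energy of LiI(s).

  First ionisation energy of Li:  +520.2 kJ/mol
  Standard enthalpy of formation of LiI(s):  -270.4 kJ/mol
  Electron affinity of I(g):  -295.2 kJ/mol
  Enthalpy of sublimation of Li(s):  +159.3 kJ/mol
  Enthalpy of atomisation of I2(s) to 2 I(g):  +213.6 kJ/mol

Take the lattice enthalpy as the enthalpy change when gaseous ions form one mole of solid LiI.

U = -761.5 kJ/mol

ΔHf° = 1·ΔHsub + 1·(ΣIE) + 1/2·D(I2) + 1·EA + U
-270.4 = 1·(+159.3) + 1·(+520.2) + 1/2·(+213.6) + 1·(-295.2) + U
U = -270.4 − (+491.1) = -761.5 kJ/mol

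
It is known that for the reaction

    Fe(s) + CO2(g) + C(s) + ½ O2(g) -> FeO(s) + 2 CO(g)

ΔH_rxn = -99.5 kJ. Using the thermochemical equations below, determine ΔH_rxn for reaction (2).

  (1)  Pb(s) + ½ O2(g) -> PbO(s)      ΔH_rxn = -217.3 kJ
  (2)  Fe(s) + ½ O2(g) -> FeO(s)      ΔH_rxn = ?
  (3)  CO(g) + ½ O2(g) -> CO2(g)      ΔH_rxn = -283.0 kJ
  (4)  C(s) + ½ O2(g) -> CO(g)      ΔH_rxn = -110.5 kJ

(1): not needed.
(2) as written: contributes x
(3) reversed: +283.0 kJ
(4) as written: -110.5 kJ
-99.5 = (+283.0) + (-110.5) + x
x = (-99.5 − (+172.5)) / (1) = -272.0 kJ

ΔH_rxn = -272.0 kJ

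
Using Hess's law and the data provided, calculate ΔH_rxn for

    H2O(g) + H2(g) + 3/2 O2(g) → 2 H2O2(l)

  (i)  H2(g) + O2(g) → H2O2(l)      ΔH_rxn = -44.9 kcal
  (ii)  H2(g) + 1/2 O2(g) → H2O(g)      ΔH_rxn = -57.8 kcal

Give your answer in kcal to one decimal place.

ΔH_rxn = -32.0 kcal

(i) × 2: (2)·(-44.9) = -89.8 kcal
(ii) reversed: +57.8 kcal
Combining the equations, ΔH_rxn = (2)·(-44.9) + (-1)·(-57.8) = -32.0 kcal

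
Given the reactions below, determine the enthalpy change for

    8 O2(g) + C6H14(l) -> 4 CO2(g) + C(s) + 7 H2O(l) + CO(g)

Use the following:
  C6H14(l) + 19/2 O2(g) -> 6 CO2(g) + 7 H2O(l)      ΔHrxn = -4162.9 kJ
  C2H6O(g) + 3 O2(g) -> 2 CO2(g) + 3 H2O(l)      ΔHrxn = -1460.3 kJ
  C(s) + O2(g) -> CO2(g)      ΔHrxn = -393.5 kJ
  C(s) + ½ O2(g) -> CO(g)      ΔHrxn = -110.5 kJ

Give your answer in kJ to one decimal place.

ΔHrxn = -3486.4 kJ

equation 1 as written: -4162.9 kJ
equation 2: not needed.
equation 3 reversed and × 2: (-2)·(-393.5) = +787.0 kJ
equation 4 as written: -110.5 kJ
ΔHrxn = (-4162.9) + (+787.0) + (-110.5) = -3486.4 kJ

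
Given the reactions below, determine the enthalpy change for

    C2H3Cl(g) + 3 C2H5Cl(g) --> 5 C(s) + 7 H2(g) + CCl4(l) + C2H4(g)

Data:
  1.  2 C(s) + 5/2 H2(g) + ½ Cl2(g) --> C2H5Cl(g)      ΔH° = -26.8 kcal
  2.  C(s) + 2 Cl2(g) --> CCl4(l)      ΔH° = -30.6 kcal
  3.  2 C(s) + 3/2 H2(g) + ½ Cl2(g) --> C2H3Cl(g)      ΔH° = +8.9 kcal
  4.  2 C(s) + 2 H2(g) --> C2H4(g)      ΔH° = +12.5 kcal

ΔH° = 53.4 kcal

eq. 1 reversed and × 3: (-3)·(-26.8) = +80.4 kcal
eq. 2 as written: -30.6 kcal
eq. 3 reversed: -8.9 kcal
eq. 4 as written: +12.5 kcal
Combining the equations, ΔH° = (-3)·(-26.8) + (1)·(-30.6) + (-1)·(+8.9) + (1)·(+12.5) = 53.4 kcal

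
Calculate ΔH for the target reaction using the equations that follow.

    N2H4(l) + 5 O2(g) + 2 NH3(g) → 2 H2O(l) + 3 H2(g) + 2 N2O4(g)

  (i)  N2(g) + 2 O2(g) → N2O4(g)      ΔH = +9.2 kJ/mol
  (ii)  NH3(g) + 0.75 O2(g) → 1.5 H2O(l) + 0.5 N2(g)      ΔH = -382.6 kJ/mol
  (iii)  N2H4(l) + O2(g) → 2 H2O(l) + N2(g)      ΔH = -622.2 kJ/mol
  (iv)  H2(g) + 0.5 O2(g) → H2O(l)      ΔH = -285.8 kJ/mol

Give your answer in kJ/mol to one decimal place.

ΔH = -511.6 kJ/mol

(i) × 2: (2)·(+9.2) = +18.4 kJ/mol
(ii) × 2: (2)·(-382.6) = -765.2 kJ/mol
(iii) as written: -622.2 kJ/mol
(iv) reversed and × 3: (-3)·(-285.8) = +857.4 kJ/mol
ΔH = (+18.4) + (-765.2) + (-622.2) + (+857.4) = -511.6 kJ/mol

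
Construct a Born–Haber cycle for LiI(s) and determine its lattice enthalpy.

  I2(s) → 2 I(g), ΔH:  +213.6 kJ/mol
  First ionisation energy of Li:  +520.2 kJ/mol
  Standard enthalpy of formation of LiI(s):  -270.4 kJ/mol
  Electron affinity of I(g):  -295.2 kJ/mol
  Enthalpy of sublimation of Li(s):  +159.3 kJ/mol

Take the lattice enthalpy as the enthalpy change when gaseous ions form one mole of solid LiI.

U = -761.5 kJ/mol

ΔHf° = 1·ΔHsub + 1·(ΣIE) + 1/2·D(I2) + 1·EA + U
-270.4 = 1·(+159.3) + 1·(+520.2) + 1/2·(+213.6) + 1·(-295.2) + U
U = -270.4 − (+491.1) = -761.5 kJ/mol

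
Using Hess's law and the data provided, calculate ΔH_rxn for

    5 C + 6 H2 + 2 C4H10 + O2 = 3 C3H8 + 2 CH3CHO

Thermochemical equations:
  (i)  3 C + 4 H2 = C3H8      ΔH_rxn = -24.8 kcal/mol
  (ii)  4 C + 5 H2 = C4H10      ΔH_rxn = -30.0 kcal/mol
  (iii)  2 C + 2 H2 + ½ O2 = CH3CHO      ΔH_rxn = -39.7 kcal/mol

ΔH_rxn = -93.8 kcal/mol

(i) × 3 (scale by 3 for the 3 C3H8): (3)·(-24.8) = -74.4 kcal/mol
(ii) reversed and × 2 (reverse to put C4H10 on the reactant side; scale by 2 for the 2 C4H10): (-2)·(-30.0) = +60.0 kcal/mol
(iii) × 2 (scale by 2 for the 2 CH3CHO): (2)·(-39.7) = -79.4 kcal/mol
Summing the manipulated equations, ΔH_rxn = (-74.4) + (+60.0) + (-79.4) = -93.8 kcal/mol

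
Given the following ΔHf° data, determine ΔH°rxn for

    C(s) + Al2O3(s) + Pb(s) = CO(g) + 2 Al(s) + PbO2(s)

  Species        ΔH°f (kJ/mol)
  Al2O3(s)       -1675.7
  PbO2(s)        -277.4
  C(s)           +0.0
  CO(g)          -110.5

ΔH°rxn = Σ nΔHf°(products) − Σ nΔHf°(reactants).
Products: 1·(-110.5) + 2·(+0.0) + 1·(-277.4) = -387.9
Reactants: 1·(+0.0) + 1·(-1675.7) + 1·(+0.0) = -1675.7
ΔH°rxn = (-387.9) − (-1675.7) = 1287.8 kJ/mol

ΔH°rxn = 1287.8 kJ/mol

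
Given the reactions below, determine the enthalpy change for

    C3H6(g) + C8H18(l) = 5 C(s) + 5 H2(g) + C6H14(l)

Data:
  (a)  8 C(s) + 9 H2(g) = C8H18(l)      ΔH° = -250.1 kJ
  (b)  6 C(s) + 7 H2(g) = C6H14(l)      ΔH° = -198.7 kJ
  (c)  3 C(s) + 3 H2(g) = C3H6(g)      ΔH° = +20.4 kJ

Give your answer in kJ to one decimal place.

ΔH° = 31.0 kJ

(a) reversed: +250.1 kJ
(b) as written: -198.7 kJ
(c) reversed: -20.4 kJ
Combining the equations, ΔH° = (+250.1) + (-198.7) + (-20.4) = 31.0 kJ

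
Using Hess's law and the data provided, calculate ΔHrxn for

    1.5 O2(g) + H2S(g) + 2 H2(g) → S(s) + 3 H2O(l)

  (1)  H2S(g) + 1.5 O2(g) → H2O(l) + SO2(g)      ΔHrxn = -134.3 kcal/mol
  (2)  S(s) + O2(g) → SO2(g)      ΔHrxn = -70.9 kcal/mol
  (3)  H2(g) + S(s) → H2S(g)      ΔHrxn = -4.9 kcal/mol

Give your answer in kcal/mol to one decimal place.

ΔHrxn = -200.0 kcal/mol

(1) × 3: (3)·(-134.3) = -402.9 kcal/mol
(2) reversed and × 3: (-3)·(-70.9) = +212.7 kcal/mol
(3) × 2: (2)·(-4.9) = -9.8 kcal/mol
ΔHrxn = (3)·(-134.3) + (-3)·(-70.9) + (2)·(-4.9) = -200.0 kcal/mol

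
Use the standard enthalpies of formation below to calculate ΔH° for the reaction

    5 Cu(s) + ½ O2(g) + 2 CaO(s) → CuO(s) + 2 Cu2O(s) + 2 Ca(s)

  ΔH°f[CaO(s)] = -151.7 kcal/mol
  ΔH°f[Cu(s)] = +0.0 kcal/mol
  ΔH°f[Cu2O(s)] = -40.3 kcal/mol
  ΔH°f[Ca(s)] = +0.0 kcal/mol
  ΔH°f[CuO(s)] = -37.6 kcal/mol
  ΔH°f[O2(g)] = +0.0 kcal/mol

ΔH°rxn = Σ nΔHf°(products) − Σ nΔHf°(reactants).
Products: 1·(-37.6) + 2·(-40.3) + 2·(+0.0) = -118.2
Reactants: 5·(+0.0) + 1/2·(+0.0) + 2·(-151.7) = -303.4
ΔH° = (-118.2) − (-303.4) = 185.2 kcal/mol

ΔH° = 185.2 kcal/mol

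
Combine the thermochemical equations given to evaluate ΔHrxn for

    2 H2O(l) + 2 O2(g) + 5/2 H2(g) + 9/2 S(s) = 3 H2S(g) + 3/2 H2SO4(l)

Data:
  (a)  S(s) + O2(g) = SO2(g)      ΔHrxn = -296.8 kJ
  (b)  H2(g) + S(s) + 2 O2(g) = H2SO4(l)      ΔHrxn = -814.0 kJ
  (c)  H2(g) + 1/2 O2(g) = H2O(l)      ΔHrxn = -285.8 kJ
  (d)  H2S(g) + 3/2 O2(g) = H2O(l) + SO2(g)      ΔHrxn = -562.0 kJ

(a) × 3: (3)·(-296.8) = -890.4 kJ
(b) × 3/2 (scale by 3/2 for the 3/2 H2SO4(l)): (3/2)·(-814.0) = -1221.0 kJ
(c) as written: -285.8 kJ
(d) reversed and × 3 (reverse to put H2S(g) on the product side; scale by 3 for the 3 H2S(g)): (-3)·(-562.0) = +1686.0 kJ
ΔHrxn = (-890.4) + (-1221.0) + (-285.8) + (+1686.0) = -711.2 kJ

ΔHrxn = -711.2 kJ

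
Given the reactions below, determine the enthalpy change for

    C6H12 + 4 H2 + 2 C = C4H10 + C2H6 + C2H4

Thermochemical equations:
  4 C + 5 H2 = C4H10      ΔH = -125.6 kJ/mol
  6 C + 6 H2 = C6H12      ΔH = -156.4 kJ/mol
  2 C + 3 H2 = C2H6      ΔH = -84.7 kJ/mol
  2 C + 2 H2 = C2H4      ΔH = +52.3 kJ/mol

ΔH = -1.6 kJ/mol

equation 1 as written: -125.6 kJ/mol
equation 2 reversed: +156.4 kJ/mol
equation 3 as written: -84.7 kJ/mol
equation 4 as written: +52.3 kJ/mol
Combining the equations, ΔH = (-125.6) + (+156.4) + (-84.7) + (+52.3) = -1.6 kJ/mol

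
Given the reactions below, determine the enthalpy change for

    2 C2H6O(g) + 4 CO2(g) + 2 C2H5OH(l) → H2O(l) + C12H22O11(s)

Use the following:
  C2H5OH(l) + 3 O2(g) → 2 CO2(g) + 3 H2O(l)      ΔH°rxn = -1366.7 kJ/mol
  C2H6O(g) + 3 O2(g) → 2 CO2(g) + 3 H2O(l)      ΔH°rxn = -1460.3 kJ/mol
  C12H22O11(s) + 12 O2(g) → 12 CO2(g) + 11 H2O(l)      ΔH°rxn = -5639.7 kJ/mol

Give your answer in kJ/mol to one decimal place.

equation 1 × 2: (2)·(-1366.7) = -2733.4 kJ/mol
equation 2 × 2: (2)·(-1460.3) = -2920.6 kJ/mol
equation 3 reversed: +5639.7 kJ/mol
By Hess's law, ΔH°rxn = (-2733.4) + (-2920.6) + (+5639.7) = -14.3 kJ/mol

ΔH°rxn = -14.3 kJ/mol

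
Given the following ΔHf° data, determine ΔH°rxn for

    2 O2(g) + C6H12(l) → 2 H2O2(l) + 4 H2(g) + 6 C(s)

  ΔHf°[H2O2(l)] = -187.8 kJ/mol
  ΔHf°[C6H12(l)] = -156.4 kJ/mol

Products: 2·(-187.8) + 4·(+0.0) + 6·(+0.0) = -375.6
Reactants: 2·(+0.0) + 1·(-156.4) = -156.4
ΔH°rxn = (-375.6) − (-156.4) = -219.2 kJ/mol

ΔH°rxn = -219.2 kJ/mol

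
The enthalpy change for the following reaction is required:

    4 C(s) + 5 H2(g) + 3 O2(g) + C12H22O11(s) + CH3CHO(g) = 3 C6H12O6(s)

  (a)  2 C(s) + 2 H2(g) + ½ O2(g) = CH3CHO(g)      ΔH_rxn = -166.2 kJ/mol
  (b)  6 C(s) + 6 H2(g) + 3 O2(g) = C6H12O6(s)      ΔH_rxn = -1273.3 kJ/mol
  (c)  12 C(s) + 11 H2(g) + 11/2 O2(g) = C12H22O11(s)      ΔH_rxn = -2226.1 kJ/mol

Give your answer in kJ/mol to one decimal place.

ΔH_rxn = -1427.6 kJ/mol

(a) reversed (reverse to put CH3CHO(g) on the reactant side): +166.2 kJ/mol
(b) × 3 (×3 to match 3 C6H12O6(s) in the target): (3)·(-1273.3) = -3819.9 kJ/mol
(c) reversed (reverse to put C12H22O11(s) on the reactant side): +2226.1 kJ/mol
Summing the manipulated equations, ΔH_rxn = (+166.2) + (-3819.9) + (+2226.1) = -1427.6 kJ/mol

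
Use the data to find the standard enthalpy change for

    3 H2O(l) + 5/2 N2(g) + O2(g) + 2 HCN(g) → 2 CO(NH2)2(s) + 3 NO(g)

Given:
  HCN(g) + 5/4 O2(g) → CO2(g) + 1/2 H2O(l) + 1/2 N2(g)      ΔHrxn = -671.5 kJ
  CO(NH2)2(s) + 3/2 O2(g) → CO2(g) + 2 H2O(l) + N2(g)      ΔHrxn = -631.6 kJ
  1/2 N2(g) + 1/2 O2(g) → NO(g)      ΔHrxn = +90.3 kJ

equation 1 × 2: (2)·(-671.5) = -1343.0 kJ
equation 2 reversed and × 2: (-2)·(-631.6) = +1263.2 kJ
equation 3 × 3: (3)·(+90.3) = +270.9 kJ
ΔHrxn = (2)·(-671.5) + (-2)·(-631.6) + (3)·(+90.3) = 191.1 kJ

ΔHrxn = 191.1 kJ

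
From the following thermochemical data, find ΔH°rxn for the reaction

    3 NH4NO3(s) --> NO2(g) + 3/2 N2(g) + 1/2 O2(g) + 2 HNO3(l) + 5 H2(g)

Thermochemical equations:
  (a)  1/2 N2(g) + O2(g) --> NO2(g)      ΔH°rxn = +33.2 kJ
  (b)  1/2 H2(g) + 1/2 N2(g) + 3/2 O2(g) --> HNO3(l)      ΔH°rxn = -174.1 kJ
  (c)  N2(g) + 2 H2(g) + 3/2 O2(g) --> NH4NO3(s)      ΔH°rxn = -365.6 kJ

(a) as written: +33.2 kJ
(b) × 2: (2)·(-174.1) = -348.2 kJ
(c) reversed and × 3: (-3)·(-365.6) = +1096.8 kJ
ΔH°rxn = (+33.2) + (-348.2) + (+1096.8) = 781.8 kJ

ΔH°rxn = 781.8 kJ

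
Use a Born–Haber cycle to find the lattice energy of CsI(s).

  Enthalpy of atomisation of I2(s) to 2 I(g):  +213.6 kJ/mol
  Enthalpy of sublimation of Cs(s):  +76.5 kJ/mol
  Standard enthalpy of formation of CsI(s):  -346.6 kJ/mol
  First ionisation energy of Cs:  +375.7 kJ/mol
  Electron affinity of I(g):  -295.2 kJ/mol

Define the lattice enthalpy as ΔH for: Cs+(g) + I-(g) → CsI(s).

U = -610.4 kJ/mol

ΔHf° = 1·ΔHsub + 1·(ΣIE) + 1/2·D(I2) + 1·EA + U
-346.6 = 1·(+76.5) + 1·(+375.7) + 1/2·(+213.6) + 1·(-295.2) + U
U = -346.6 − (+263.8) = -610.4 kJ/mol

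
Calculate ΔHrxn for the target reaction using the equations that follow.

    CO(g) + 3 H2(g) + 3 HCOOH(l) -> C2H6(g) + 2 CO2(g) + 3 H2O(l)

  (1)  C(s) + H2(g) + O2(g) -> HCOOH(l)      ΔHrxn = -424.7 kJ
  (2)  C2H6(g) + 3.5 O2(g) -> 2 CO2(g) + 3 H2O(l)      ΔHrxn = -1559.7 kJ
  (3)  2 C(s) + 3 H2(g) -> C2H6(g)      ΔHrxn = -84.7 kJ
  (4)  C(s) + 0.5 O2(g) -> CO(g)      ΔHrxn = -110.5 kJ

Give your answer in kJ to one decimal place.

(1) reversed and × 3 (reverse to put HCOOH(l) on the reactant side; ×3 to match 3 HCOOH(l) in the target): (-3)·(-424.7) = +1274.1 kJ
(2) as written (CO2(g) already on the product side): -1559.7 kJ
(3) × 2: (2)·(-84.7) = -169.4 kJ
(4) reversed (CO(g) must end up as a reactant): +110.5 kJ
Combining the equations, ΔHrxn = (+1274.1) + (-1559.7) + (-169.4) + (+110.5) = -344.5 kJ

ΔHrxn = -344.5 kJ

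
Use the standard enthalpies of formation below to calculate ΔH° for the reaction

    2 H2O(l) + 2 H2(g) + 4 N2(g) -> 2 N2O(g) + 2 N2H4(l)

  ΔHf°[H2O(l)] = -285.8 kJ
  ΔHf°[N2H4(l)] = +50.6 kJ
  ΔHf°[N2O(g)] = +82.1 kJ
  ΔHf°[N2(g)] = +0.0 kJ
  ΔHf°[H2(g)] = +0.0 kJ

Products: 2·(+82.1) + 2·(+50.6) = +265.4
Reactants: 2·(-285.8) + 2·(+0.0) + 4·(+0.0) = -571.6
ΔH° = (+265.4) − (-571.6) = 837.0 kJ

ΔH° = 837.0 kJ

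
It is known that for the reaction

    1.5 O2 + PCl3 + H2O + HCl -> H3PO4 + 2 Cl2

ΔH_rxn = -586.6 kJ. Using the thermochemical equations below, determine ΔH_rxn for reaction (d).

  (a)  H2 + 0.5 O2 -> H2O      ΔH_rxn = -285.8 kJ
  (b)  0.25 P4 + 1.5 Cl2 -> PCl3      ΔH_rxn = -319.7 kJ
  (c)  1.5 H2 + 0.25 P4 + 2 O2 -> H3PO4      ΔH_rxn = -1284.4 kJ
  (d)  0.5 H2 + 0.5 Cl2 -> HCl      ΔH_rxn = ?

(a) reversed: +285.8 kJ
(b) reversed: +319.7 kJ
(c) as written: -1284.4 kJ
(d) reversed: contributes −x
-586.6 = (+285.8) + (+319.7) + (-1284.4) − x
x = (-586.6 − (-678.9)) / (-1) = -92.3 kJ

ΔH_rxn = -92.3 kJ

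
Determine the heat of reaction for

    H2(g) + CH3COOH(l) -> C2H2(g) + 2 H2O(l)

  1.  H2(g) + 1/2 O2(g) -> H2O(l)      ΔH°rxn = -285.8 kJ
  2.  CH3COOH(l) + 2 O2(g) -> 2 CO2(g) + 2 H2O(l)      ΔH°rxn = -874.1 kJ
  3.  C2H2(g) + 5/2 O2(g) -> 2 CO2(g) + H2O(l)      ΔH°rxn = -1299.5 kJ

eq. 1 as written: -285.8 kJ
eq. 2 as written: -874.1 kJ
eq. 3 reversed: +1299.5 kJ
ΔH°rxn = (1)·(-285.8) + (1)·(-874.1) + (-1)·(-1299.5) = 139.6 kJ

ΔH°rxn = 139.6 kJ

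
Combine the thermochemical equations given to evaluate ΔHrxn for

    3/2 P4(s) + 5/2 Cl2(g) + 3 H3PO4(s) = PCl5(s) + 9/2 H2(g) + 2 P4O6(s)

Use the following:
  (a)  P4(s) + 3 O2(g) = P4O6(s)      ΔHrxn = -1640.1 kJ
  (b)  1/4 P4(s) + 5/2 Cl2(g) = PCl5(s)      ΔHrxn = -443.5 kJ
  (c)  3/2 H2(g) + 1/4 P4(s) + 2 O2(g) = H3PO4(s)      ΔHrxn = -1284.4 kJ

ΔHrxn = 129.5 kJ

(a) × 2 (scale by 2 for the 2 P4O6(s)): (2)·(-1640.1) = -3280.2 kJ
(b) as written (PCl5(s) already on the product side): -443.5 kJ
(c) reversed and × 3 (reverse to put H3PO4(s) on the reactant side; ×3 to match 3 H3PO4(s) in the target): (-3)·(-1284.4) = +3853.2 kJ
Since enthalpy is a state function, ΔHrxn = (-3280.2) + (-443.5) + (+3853.2) = 129.5 kJ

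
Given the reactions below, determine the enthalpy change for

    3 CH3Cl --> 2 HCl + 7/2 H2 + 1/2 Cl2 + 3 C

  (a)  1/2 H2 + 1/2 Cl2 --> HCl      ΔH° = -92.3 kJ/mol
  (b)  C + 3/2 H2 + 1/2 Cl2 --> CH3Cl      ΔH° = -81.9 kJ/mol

ΔH° = 61.1 kJ/mol

(a) × 2: (2)·(-92.3) = -184.6 kJ/mol
(b) reversed and × 3: (-3)·(-81.9) = +245.7 kJ/mol
Summing the manipulated equations, ΔH° = (-184.6) + (+245.7) = 61.1 kJ/mol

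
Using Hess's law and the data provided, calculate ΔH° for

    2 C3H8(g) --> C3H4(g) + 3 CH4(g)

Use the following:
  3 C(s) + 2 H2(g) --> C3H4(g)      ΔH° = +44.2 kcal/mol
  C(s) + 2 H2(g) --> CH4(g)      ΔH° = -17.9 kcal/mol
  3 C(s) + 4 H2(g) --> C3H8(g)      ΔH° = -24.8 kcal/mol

equation 1 as written: +44.2 kcal/mol
equation 2 × 3: (3)·(-17.9) = -53.7 kcal/mol
equation 3 reversed and × 2: (-2)·(-24.8) = +49.6 kcal/mol
Combining the equations, ΔH° = (+44.2) + (-53.7) + (+49.6) = 40.1 kcal/mol

ΔH° = 40.1 kcal/mol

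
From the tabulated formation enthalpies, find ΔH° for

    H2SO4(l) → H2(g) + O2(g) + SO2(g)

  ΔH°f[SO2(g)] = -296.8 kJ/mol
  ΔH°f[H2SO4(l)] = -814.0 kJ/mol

Products: 1·(+0.0) + 1·(+0.0) + 1·(-296.8) = -296.8
Reactants: 1·(-814.0) = -814.0
ΔH° = (-296.8) − (-814.0) = 517.2 kJ/mol

ΔH° = 517.2 kJ/mol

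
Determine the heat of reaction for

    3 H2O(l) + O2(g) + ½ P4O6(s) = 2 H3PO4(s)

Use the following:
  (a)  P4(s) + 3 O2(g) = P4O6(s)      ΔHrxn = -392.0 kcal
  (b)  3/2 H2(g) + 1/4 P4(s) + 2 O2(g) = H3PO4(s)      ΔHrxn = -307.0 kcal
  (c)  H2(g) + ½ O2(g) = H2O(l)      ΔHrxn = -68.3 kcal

(a) reversed and × 1/2 (P4O6(s) must end up as a reactant; ×1/2 to match 1/2 P4O6(s) in the target): (-1/2)·(-392.0) = +196.0 kcal
(b) × 2 (×2 to match 2 H3PO4(s) in the target): (2)·(-307.0) = -614.0 kcal
(c) reversed and × 3 (reverse to put H2O(l) on the reactant side; ×3 to match 3 H2O(l) in the target): (-3)·(-68.3) = +204.9 kcal
ΔHrxn = (+196.0) + (-614.0) + (+204.9) = -213.1 kcal

ΔHrxn = -213.1 kcal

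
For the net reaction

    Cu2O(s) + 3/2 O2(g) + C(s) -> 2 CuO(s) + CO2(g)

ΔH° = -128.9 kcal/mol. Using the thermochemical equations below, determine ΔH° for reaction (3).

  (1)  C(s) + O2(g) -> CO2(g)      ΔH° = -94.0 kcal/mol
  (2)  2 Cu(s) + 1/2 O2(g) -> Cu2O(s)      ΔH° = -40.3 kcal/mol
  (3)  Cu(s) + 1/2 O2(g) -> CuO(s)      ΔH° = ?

ΔH° = -37.6 kcal/mol

(1) as written: -94.0 kcal/mol
(2) reversed: +40.3 kcal/mol
(3) × 2: contributes 2·x
-128.9 = (-94.0) + (+40.3) + 2·x
x = (-128.9 − (-53.7)) / (2) = -37.6 kcal/mol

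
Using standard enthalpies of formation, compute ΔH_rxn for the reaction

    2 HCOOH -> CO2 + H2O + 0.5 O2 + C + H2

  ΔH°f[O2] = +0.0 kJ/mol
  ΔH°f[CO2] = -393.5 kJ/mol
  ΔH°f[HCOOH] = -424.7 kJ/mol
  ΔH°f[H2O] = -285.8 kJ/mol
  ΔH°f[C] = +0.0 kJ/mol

Products: 1·(-393.5) + 1·(-285.8) + 1/2·(+0.0) + 1·(+0.0) + 1·(+0.0) = -679.3
Reactants: 2·(-424.7) = -849.4
ΔH_rxn = (-679.3) − (-849.4) = 170.1 kJ/mol

ΔH_rxn = 170.1 kJ/mol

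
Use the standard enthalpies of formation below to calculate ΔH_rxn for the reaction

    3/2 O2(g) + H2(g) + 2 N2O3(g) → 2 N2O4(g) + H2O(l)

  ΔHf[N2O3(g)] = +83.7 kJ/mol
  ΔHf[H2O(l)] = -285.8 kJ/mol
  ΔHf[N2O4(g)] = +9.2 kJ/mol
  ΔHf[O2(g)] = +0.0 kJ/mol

Products: 2·(+9.2) + 1·(-285.8) = -267.4
Reactants: 3/2·(+0.0) + 1·(+0.0) + 2·(+83.7) = +167.4
ΔH_rxn = (-267.4) − (+167.4) = -434.8 kJ/mol

ΔH_rxn = -434.8 kJ/mol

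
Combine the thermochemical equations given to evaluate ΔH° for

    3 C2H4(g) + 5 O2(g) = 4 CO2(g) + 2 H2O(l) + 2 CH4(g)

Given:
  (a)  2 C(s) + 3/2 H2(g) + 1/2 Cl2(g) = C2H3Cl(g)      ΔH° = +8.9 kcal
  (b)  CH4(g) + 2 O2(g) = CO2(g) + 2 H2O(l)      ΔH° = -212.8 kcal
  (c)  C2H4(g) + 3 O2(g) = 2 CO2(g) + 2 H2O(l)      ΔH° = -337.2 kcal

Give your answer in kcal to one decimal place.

ΔH° = -586.0 kcal

(a): not needed.
(b) reversed and × 2: (-2)·(-212.8) = +425.6 kcal
(c) × 3: (3)·(-337.2) = -1011.6 kcal
ΔH° = (-2)·(-212.8) + (3)·(-337.2) = -586.0 kcal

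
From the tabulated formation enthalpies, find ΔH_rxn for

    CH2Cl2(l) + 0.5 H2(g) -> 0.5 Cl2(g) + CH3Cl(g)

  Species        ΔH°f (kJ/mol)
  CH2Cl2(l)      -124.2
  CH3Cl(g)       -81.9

ΔH_rxn = 42.3 kJ/mol

ΔH°rxn = Σ nΔHf°(products) − Σ nΔHf°(reactants).
Products: 1/2·(+0.0) + 1·(-81.9) = -81.9
Reactants: 1·(-124.2) + 1/2·(+0.0) = -124.2
ΔH_rxn = (-81.9) − (-124.2) = 42.3 kJ/mol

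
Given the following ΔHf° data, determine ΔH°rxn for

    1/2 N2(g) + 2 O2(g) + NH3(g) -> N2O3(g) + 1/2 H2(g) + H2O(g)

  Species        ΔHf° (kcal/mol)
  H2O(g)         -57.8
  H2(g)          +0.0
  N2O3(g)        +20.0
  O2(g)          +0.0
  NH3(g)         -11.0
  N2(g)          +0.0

ΔH°rxn = Σ nΔHf°(products) − Σ nΔHf°(reactants).
Products: 1·(+20.0) + 1/2·(+0.0) + 1·(-57.8) = -37.8
Reactants: 1/2·(+0.0) + 2·(+0.0) + 1·(-11.0) = -11.0
ΔH°rxn = (-37.8) − (-11.0) = -26.8 kcal/mol

ΔH°rxn = -26.8 kcal/mol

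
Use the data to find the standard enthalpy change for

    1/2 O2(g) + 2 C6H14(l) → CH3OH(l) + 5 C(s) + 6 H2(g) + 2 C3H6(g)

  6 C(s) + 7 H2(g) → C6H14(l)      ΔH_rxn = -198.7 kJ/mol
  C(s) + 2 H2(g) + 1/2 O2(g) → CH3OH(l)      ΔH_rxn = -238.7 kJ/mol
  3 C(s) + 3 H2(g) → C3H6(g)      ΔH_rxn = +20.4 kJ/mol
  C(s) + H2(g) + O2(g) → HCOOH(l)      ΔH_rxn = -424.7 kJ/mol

ΔH_rxn = 199.5 kJ/mol

equation 1 reversed and × 2 (reverse to put C6H14(l) on the reactant side; ×2 to match 2 C6H14(l) in the target): (-2)·(-198.7) = +397.4 kJ/mol
equation 2 as written (CH3OH(l) already on the product side): -238.7 kJ/mol
equation 3 × 2 (scale by 2 for the 2 C3H6(g)): (2)·(+20.4) = +40.8 kJ/mol
equation 4: not needed (HCOOH(l) appears nowhere else).
Summing the manipulated equations, ΔH_rxn = (+397.4) + (-238.7) + (+40.8) = 199.5 kJ/mol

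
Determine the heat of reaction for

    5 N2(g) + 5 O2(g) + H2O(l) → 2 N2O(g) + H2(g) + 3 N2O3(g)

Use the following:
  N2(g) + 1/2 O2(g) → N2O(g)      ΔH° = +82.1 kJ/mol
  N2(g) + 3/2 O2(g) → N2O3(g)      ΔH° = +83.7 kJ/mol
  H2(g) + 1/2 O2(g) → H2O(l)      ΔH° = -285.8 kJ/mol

equation 1 × 2 (×2 to match 2 N2O(g) in the target): (2)·(+82.1) = +164.2 kJ/mol
equation 2 × 3 (scale by 3 for the 3 N2O3(g)): (3)·(+83.7) = +251.1 kJ/mol
equation 3 reversed (reverse to put H2O(l) on the reactant side): +285.8 kJ/mol
ΔH° = (2)·(+82.1) + (3)·(+83.7) + (-1)·(-285.8) = 701.1 kJ/mol

ΔH° = 701.1 kJ/mol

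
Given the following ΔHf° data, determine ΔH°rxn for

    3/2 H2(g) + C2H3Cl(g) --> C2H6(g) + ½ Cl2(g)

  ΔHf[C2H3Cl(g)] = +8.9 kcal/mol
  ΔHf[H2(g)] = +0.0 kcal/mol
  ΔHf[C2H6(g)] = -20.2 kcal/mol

ΔH°rxn = Σ nΔHf°(products) − Σ nΔHf°(reactants).
Products: 1·(-20.2) + 1/2·(+0.0) = -20.2
Reactants: 3/2·(+0.0) + 1·(+8.9) = +8.9
ΔH°rxn = (-20.2) − (+8.9) = -29.1 kcal/mol

ΔH°rxn = -29.1 kcal/mol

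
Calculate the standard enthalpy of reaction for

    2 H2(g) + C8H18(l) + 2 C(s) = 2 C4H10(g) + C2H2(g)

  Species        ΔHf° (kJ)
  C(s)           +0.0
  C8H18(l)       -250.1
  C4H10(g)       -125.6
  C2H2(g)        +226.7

Products: 2·(-125.6) + 1·(+226.7) = -24.5
Reactants: 2·(+0.0) + 1·(-250.1) + 2·(+0.0) = -250.1
ΔH° = (-24.5) − (-250.1) = 225.6 kJ

ΔH° = 225.6 kJ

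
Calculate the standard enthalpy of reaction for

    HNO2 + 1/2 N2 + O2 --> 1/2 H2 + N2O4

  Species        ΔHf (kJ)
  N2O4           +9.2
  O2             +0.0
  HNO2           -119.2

Products: 1/2·(+0.0) + 1·(+9.2) = +9.2
Reactants: 1·(-119.2) + 1/2·(+0.0) + 1·(+0.0) = -119.2
ΔH°rxn = (+9.2) − (-119.2) = 128.4 kJ

ΔH°rxn = 128.4 kJ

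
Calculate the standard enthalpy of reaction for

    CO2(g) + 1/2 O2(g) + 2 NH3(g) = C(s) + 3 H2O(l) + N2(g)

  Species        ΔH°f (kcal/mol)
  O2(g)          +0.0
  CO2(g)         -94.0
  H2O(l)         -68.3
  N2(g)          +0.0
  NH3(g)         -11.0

Products: 1·(+0.0) + 3·(-68.3) + 1·(+0.0) = -204.9
Reactants: 1·(-94.0) + 1/2·(+0.0) + 2·(-11.0) = -116.0
ΔHrxn = (-204.9) − (-116.0) = -88.9 kcal/mol

ΔHrxn = -88.9 kcal/mol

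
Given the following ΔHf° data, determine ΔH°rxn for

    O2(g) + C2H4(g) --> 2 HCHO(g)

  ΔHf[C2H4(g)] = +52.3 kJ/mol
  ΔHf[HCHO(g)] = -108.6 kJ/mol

ΔH°rxn = -269.5 kJ/mol

Products: 2·(-108.6) = -217.2
Reactants: 1·(+0.0) + 1·(+52.3) = +52.3
ΔH°rxn = (-217.2) − (+52.3) = -269.5 kJ/mol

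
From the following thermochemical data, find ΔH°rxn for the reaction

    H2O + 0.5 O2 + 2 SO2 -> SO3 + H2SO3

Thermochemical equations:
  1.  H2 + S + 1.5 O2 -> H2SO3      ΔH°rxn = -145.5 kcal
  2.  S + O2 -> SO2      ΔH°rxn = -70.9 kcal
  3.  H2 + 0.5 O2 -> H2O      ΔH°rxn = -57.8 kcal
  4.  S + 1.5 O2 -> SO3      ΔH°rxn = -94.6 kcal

ΔH°rxn = -40.5 kcal

eq. 1 as written: -145.5 kcal
eq. 2 reversed and × 2: (-2)·(-70.9) = +141.8 kcal
eq. 3 reversed: +57.8 kcal
eq. 4 as written: -94.6 kcal
By Hess's law, ΔH°rxn = (-145.5) + (+141.8) + (+57.8) + (-94.6) = -40.5 kcal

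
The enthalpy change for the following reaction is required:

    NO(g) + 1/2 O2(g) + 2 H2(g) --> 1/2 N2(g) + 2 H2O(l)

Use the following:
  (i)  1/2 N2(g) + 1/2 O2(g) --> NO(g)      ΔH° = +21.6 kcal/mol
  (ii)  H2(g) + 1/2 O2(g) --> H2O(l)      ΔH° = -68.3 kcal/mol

(i) reversed: -21.6 kcal/mol
(ii) × 2: (2)·(-68.3) = -136.6 kcal/mol
ΔH° = (-1)·(+21.6) + (2)·(-68.3) = -158.2 kcal/mol

ΔH° = -158.2 kcal/mol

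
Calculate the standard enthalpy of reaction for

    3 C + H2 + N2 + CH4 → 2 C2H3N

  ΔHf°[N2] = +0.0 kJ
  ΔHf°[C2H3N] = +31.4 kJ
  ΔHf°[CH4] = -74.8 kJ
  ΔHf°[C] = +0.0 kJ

Products: 2·(+31.4) = +62.8
Reactants: 3·(+0.0) + 1·(+0.0) + 1·(+0.0) + 1·(-74.8) = -74.8
ΔH_rxn = (+62.8) − (-74.8) = 137.6 kJ

ΔH_rxn = 137.6 kJ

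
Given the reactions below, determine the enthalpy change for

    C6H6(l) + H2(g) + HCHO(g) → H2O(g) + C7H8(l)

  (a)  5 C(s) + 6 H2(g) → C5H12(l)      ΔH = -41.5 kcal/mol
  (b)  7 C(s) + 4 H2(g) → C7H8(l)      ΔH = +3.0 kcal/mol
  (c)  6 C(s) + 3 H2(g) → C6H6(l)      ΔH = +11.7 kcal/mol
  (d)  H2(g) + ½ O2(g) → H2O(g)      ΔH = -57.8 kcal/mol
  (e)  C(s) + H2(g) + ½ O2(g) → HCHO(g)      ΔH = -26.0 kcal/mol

ΔH = -40.5 kcal/mol

(a): not needed (C5H12(l) appears nowhere else).
(b) as written (C7H8(l) already on the product side): +3.0 kcal/mol
(c) reversed (C6H6(l) must end up as a reactant): -11.7 kcal/mol
(d) as written (H2O(g) already on the product side): -57.8 kcal/mol
(e) reversed (reverse to put HCHO(g) on the reactant side): +26.0 kcal/mol
ΔH = (1)·(+3.0) + (-1)·(+11.7) + (1)·(-57.8) + (-1)·(-26.0) = -40.5 kcal/mol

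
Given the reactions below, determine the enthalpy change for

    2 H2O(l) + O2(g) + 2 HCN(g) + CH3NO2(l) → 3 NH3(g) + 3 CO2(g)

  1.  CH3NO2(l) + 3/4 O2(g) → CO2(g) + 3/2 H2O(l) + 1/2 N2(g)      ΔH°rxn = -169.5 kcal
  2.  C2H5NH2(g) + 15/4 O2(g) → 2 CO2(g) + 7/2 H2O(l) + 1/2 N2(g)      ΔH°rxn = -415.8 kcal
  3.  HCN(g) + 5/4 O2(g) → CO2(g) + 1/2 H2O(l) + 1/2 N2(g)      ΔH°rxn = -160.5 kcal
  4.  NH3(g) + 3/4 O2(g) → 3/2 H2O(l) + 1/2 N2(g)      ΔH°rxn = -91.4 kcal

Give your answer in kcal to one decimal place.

eq. 1 as written (CH3NO2(l) already on the reactant side): -169.5 kcal
eq. 2: not needed (C2H5NH2(g) appears nowhere else).
eq. 3 × 2 (scale by 2 for the 2 HCN(g)): (2)·(-160.5) = -321.0 kcal
eq. 4 reversed and × 3 (reverse to put NH3(g) on the product side; ×3 to match 3 NH3(g) in the target): (-3)·(-91.4) = +274.2 kcal
ΔH°rxn = (1)·(-169.5) + (2)·(-160.5) + (-3)·(-91.4) = -216.3 kcal

ΔH°rxn = -216.3 kcal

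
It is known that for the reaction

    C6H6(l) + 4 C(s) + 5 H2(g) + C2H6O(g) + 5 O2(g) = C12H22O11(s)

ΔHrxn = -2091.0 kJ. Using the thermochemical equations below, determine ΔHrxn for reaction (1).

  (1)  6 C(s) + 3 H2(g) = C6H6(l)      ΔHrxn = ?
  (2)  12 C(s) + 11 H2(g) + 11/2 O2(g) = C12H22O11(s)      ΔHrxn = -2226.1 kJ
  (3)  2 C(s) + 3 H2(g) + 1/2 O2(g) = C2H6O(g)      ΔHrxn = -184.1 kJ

(1) reversed: contributes −x
(2) as written: -2226.1 kJ
(3) reversed: +184.1 kJ
-2091.0 = (-2226.1) + (+184.1) − x
x = (-2091.0 − (-2042.0)) / (-1) = 49.0 kJ

ΔHrxn = 49.0 kJ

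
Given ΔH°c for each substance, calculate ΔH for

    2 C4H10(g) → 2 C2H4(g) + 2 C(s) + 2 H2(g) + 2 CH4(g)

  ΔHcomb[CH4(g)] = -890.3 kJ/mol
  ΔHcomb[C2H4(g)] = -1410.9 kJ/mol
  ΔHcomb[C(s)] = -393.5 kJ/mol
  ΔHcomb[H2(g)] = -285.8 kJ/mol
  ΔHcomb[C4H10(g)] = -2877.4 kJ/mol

With combustion enthalpies, reactants minus products:
= [2·(-2877.4)] − [2·(-1410.9) + 2·(-393.5) + 2·(-285.8) + 2·(-890.3)]
= 206.2 kJ/mol

ΔH = 206.2 kJ/mol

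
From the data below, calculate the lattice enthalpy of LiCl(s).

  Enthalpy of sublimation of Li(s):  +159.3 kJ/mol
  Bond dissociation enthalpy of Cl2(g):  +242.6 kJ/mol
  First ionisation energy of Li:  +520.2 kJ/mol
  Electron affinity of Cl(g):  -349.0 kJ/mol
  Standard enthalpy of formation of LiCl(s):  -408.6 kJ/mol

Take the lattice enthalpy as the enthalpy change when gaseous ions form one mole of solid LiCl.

ΔHf° = 1·ΔHsub + 1·(ΣIE) + 1/2·D(Cl2) + 1·EA + U
-408.6 = 1·(+159.3) + 1·(+520.2) + 1/2·(+242.6) + 1·(-349.0) + U
U = -408.6 − (+451.8) = -860.4 kJ/mol

U = -860.4 kJ/mol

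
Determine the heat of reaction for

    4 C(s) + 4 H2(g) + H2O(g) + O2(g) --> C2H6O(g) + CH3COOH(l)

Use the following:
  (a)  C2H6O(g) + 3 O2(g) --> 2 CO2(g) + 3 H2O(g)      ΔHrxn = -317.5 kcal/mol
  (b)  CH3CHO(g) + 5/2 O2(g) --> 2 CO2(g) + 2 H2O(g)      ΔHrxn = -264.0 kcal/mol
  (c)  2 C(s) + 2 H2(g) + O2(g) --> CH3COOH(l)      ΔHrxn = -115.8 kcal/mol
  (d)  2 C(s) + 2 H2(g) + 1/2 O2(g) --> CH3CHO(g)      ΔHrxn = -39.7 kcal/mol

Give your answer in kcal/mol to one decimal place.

(a) reversed: +317.5 kcal/mol
(b) as written: -264.0 kcal/mol
(c) as written: -115.8 kcal/mol
(d) as written: -39.7 kcal/mol
Summing the manipulated equations, ΔHrxn = (-1)·(-317.5) + (1)·(-264.0) + (1)·(-115.8) + (1)·(-39.7) = -102.0 kcal/mol

ΔHrxn = -102.0 kcal/mol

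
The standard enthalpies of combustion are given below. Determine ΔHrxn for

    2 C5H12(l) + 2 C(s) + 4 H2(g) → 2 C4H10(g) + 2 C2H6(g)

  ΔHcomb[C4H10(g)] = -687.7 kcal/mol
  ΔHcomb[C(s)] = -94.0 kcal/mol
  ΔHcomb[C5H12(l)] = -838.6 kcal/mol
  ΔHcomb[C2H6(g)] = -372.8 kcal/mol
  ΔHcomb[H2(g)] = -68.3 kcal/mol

Using ΔH = Σ nΔHc°(reactants) − Σ nΔHc°(products):
= [2·(-838.6) + 2·(-94.0) + 4·(-68.3)] − [2·(-687.7) + 2·(-372.8)]
= -17.4 kcal/mol

ΔHrxn = -17.4 kcal/mol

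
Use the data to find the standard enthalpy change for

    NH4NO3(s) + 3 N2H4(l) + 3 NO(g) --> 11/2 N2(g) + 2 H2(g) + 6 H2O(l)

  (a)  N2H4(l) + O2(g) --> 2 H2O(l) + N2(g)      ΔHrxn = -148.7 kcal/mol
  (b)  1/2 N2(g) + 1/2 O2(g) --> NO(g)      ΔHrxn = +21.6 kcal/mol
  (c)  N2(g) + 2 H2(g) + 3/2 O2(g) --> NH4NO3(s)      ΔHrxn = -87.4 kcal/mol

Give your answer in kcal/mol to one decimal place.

(a) × 3: (3)·(-148.7) = -446.1 kcal/mol
(b) reversed and × 3: (-3)·(+21.6) = -64.8 kcal/mol
(c) reversed: +87.4 kcal/mol
ΔHrxn = (3)·(-148.7) + (-3)·(+21.6) + (-1)·(-87.4) = -423.5 kcal/mol

ΔHrxn = -423.5 kcal/mol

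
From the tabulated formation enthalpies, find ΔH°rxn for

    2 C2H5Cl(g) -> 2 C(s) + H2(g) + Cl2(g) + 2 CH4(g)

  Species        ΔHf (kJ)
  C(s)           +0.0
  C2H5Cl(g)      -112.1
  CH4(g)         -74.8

ΔH°rxn = 74.6 kJ

Products: 2·(+0.0) + 1·(+0.0) + 1·(+0.0) + 2·(-74.8) = -149.6
Reactants: 2·(-112.1) = -224.2
ΔH°rxn = (-149.6) − (-224.2) = 74.6 kJ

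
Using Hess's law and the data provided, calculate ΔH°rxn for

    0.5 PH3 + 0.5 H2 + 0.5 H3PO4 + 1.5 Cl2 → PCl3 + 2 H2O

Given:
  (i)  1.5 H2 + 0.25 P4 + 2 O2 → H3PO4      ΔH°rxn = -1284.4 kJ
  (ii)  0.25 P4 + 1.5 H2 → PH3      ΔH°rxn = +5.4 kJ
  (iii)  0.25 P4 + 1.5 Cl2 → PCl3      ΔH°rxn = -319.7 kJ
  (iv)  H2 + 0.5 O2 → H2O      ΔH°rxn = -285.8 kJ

(i) reversed and × 1/2: (-1/2)·(-1284.4) = +642.2 kJ
(ii) reversed and × 1/2: (-1/2)·(+5.4) = -2.7 kJ
(iii) as written: -319.7 kJ
(iv) × 2: (2)·(-285.8) = -571.6 kJ
Since enthalpy is a state function, ΔH°rxn = (+642.2) + (-2.7) + (-319.7) + (-571.6) = -251.8 kJ

ΔH°rxn = -251.8 kJ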